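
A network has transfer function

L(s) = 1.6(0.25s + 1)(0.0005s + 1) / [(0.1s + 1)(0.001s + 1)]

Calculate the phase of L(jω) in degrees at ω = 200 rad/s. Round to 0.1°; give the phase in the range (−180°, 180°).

At ω = 200 rad/s:
zero (1 + j200·0.25) = 1 + j50 → |·| ≈ 50.01, ∠ ≈ 88.85°
zero (1 + j200·0.0005) = 1 + j0.1 → |·| ≈ 1.005, ∠ ≈ 5.71°
pole (1 + j200·0.1) = 1 + j20 → |·| ≈ 20.025, ∠ ≈ 87.14°
pole (1 + j200·0.001) = 1 + j0.2 → |·| ≈ 1.0198, ∠ ≈ 11.31°
∠L = (88.85° + 5.71°) − (87.14° + 11.31°) = -3.89°

-3.9°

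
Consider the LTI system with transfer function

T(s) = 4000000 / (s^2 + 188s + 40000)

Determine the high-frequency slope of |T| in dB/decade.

-40 dB/decade

Each pole contributes −20 dB/decade at high frequency; each zero contributes +20 dB/decade.
Net: 0 zero(s) − 2 pole(s) → -40 dB/decade.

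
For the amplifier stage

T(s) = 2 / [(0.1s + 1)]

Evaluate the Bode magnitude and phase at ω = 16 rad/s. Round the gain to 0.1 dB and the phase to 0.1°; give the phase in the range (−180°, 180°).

0.5 dB, -58.0°

At ω = 16 rad/s:
pole (1 + j16·0.1) = 1 + j1.6 → |·| ≈ 1.8868, ∠ ≈ 57.99°
|T| = 2 · 1 / (1.8868) ≈ 1.06
Gain = 20 log₁₀(1.06) ≈ 0.51 dB
∠T = (0°) − (57.99°) = -57.99°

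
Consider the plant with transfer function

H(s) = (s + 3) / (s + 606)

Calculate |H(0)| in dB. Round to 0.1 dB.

-46.1 dB

H(0) = 1·3 / (606) ≈ 0.0049505
20 log₁₀(0.0049505) ≈ -46.11 dB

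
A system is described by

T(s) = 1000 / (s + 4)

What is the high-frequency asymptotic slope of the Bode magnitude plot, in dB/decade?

-20 dB/decade

Each pole contributes −20 dB/decade at high frequency; each zero contributes +20 dB/decade.
Net: 0 zero(s) − 1 pole(s) → -20 dB/decade.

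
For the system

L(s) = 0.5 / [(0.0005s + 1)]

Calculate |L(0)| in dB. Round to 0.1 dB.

-6.0 dB

L(0) = 0.5 · 1 / 1 = 0.5
20 log₁₀(0.5) ≈ -6.02 dB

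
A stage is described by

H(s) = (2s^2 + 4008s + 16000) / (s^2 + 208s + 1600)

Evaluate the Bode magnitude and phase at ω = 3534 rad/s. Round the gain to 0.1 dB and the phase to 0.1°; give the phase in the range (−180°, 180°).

Substitute s = j3534:
Numerator: 2(j3534)^2 + 4008(j3534) + 16000 = -24962312 + j14164272
Denominator: (j3534)^2 + 208(j3534) + 1600 = -12487556 + j735072
|N| = √(24962312² + 14164272²) ≈ 2.8701e+07, ∠N ≈ 150.43°
|D| = √(12487556² + 735072²) ≈ 1.2509e+07, ∠D ≈ 176.63°
|H| = 2.8701e+07 / 1.2509e+07 ≈ 2.2944
Gain = 20 log₁₀(2.2944) ≈ 7.21 dB
∠H = 150.43° − 176.63° = -26.20°

7.2 dB, -26.2°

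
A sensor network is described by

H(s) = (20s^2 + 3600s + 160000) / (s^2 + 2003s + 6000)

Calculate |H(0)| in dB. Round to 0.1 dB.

H(0) = 160000 / 6000 ≈ 26.667
20 log₁₀(26.667) ≈ 28.52 dB

28.5 dB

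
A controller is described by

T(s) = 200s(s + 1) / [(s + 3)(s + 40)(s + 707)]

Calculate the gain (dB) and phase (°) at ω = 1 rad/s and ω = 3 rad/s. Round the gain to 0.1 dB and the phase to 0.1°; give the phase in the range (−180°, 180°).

ω = 1: -50.0 dB, 115.1°; ω = 3: -36.0 dB, 112.0°

At s = jω = j1:
zero (s+1): 1 + j1 → |·| = √(1²+1²) = √2 ≈ 1.4142, ∠ = arctan(1/1) ≈ 45.00°
zero at origin: s = j1 → |·| = 1, ∠ = 90.00°
pole (s+3): 3 + j1 → |·| = √(3²+1²) = √10 ≈ 3.1623, ∠ = arctan(1/3) ≈ 18.43°
pole (s+40): 40 + j1 → |·| = √(40²+1²) = √1601 ≈ 40.012, ∠ = arctan(1/40) ≈ 1.43°
pole (s+707): 707 + j1 → |·| = √(707²+1²) = √499850 ≈ 707, ∠ = arctan(1/707) ≈ 0.08°
|T| = 200 · 1.4142 / 89457 ≈ 0.0031617
Gain = 20 log₁₀(0.0031617) ≈ -50.00 dB
∠T = 135.00° − 19.94° = 115.06°

At s = jω = j3:
zero (s+1): 1 + j3 → |·| = √(1²+3²) = √10 ≈ 3.1623, ∠ = arctan(3/1) ≈ 71.57°
zero at origin: s = j3 → |·| = 3, ∠ = 90.00°
pole (s+3): 3 + j3 → |·| = √(3²+3²) = √18 ≈ 4.2426, ∠ = arctan(3/3) ≈ 45.00°
pole (s+40): 40 + j3 → |·| = √(40²+3²) = √1609 ≈ 40.112, ∠ = arctan(3/40) ≈ 4.29°
pole (s+707): 707 + j3 → |·| = √(707²+3²) = √499858 ≈ 707.01, ∠ = arctan(3/707) ≈ 0.24°
|T| = 200 · 9.4869 / 1.2032e+05 ≈ 0.015769
Gain = 20 log₁₀(0.015769) ≈ -36.04 dB
∠T = 161.57° − 49.53° = 112.04°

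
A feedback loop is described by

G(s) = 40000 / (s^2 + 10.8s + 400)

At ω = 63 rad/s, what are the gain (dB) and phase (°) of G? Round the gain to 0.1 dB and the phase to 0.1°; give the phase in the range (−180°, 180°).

At s = jω = j63:
quadratic: (j63)² + 10.8·j63 + 400 = -3569 + j680.4 → |·| ≈ 3633.3, ∠ ≈ 169.21°
|G| = 40000 / 3633.3 ≈ 11.009
Gain = 20 log₁₀(11.009) ≈ 20.83 dB
∠G = 0.00° − 169.21° = -169.21°

20.8 dB, -169.2°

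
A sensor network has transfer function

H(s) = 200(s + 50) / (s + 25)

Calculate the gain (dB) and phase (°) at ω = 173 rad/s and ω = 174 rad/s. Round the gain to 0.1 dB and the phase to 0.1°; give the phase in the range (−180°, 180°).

At s = jω = j173:
zero (s+50): 50 + j173 → |·| = √(50²+173²) = √32429 ≈ 180.08, ∠ = arctan(173/50) ≈ 73.88°
pole (s+25): 25 + j173 → |·| = √(25²+173²) = √30554 ≈ 174.8, ∠ = arctan(173/25) ≈ 81.78°
|H| = 200 · 180.08 / 174.8 ≈ 206.04
Gain = 20 log₁₀(206.04) ≈ 46.28 dB
∠H = 73.88° − 81.78° = -7.90°

At s = jω = j174:
zero (s+50): 50 + j174 → |·| = √(50²+174²) = √32776 ≈ 181.04, ∠ = arctan(174/50) ≈ 73.97°
pole (s+25): 25 + j174 → |·| = √(25²+174²) = √30901 ≈ 175.79, ∠ = arctan(174/25) ≈ 81.82°
|H| = 200 · 181.04 / 175.79 ≈ 205.97
Gain = 20 log₁₀(205.97) ≈ 46.28 dB
∠H = 73.97° − 81.82° = -7.85°

ω = 173: 46.3 dB, -7.9°; ω = 174: 46.3 dB, -7.9°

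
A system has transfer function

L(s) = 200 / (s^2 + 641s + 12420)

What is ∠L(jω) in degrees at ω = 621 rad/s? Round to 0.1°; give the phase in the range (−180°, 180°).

-133.2°

Substitute s = j621:
Numerator: 200 = 200 + j0
Denominator: (j621)^2 + 641(j621) + 12420 = -373221 + j398061
|N| = √(200² + 0²) ≈ 200, ∠N ≈ 0.00°
|D| = √(373221² + 398061²) ≈ 5.4566e+05, ∠D ≈ 133.16°
∠L = 0.00° − 133.16° = -133.16°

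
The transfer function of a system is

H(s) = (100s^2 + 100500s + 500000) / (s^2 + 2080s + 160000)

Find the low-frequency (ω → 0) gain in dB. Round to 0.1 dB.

H(0) = 500000 / 160000 = 3.125
20 log₁₀(3.125) ≈ 9.90 dB

9.9 dB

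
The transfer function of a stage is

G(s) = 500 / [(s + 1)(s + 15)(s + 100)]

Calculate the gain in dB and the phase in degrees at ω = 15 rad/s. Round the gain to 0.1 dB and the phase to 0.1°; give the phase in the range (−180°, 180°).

-36.2 dB, -139.7°

At s = jω = j15:
pole (s+1): 1 + j15 → |·| = √(1²+15²) = √226 ≈ 15.033, ∠ = arctan(15/1) ≈ 86.19°
pole (s+15): 15 + j15 → |·| = √(15²+15²) = √450 ≈ 21.213, ∠ = arctan(15/15) ≈ 45.00°
pole (s+100): 100 + j15 → |·| = √(100²+15²) = √10225 ≈ 101.12, ∠ = arctan(15/100) ≈ 8.53°
|G| = 500 / 32247 ≈ 0.015505
Gain = 20 log₁₀(0.015505) ≈ -36.19 dB
∠G = 0.00° − 139.72° = -139.72°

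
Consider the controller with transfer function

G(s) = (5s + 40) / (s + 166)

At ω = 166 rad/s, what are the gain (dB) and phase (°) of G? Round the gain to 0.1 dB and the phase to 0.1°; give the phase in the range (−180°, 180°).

Substitute s = j166:
Numerator: 5(j166) + 40 = 40 + j830
Denominator: (j166) + 166 = 166 + j166
|N| = √(40² + 830²) ≈ 830.96, ∠N ≈ 87.24°
|D| = √(166² + 166²) ≈ 234.76, ∠D ≈ 45.00°
|G| = 830.96 / 234.76 ≈ 3.5396
Gain = 20 log₁₀(3.5396) ≈ 10.98 dB
∠G = 87.24° − 45.00° = 42.24°

11.0 dB, 42.2°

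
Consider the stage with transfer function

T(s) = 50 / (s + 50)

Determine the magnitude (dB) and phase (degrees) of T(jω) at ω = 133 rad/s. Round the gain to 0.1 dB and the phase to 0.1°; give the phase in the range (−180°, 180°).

At s = jω = j133:
pole (s+50): 50 + j133 → |·| = √(50²+133²) = √20189 ≈ 142.09, ∠ = arctan(133/50) ≈ 69.40°
|T| = 50 / 142.09 ≈ 0.35189
Gain = 20 log₁₀(0.35189) ≈ -9.07 dB
∠T = 0.00° − 69.40° = -69.40°

-9.1 dB, -69.4°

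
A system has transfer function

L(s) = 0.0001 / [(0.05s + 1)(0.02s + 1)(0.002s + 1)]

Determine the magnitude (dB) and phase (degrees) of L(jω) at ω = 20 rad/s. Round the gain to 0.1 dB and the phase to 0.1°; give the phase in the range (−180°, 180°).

-83.7 dB, -69.1°

At ω = 20 rad/s:
pole (1 + j20·0.05) = 1 + j1 → |·| ≈ 1.4142, ∠ ≈ 45.00°
pole (1 + j20·0.02) = 1 + j0.4 → |·| ≈ 1.077, ∠ ≈ 21.80°
pole (1 + j20·0.002) = 1 + j0.04 → |·| ≈ 1.0008, ∠ ≈ 2.29°
|L| = 0.0001 · 1 / (1.4142 · 1.077 · 1.0008) ≈ 6.5603e-05
Gain = 20 log₁₀(6.5603e-05) ≈ -83.66 dB
∠L = (0°) − (45.00° + 21.80° + 2.29°) = -69.09°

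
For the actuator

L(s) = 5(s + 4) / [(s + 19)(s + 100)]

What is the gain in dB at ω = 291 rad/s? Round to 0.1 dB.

-35.8 dB

At s = jω = j291:
zero (s+4): 4 + j291 → |·| = √(4²+291²) = √84697 ≈ 291.03, ∠ = arctan(291/4) ≈ 89.21°
pole (s+19): 19 + j291 → |·| = √(19²+291²) = √85042 ≈ 291.62, ∠ = arctan(291/19) ≈ 86.26°
pole (s+100): 100 + j291 → |·| = √(100²+291²) = √94681 ≈ 307.7, ∠ = arctan(291/100) ≈ 71.04°
|L| = 5 · 291.03 / 89731 ≈ 0.016217
Gain = 20 log₁₀(0.016217) ≈ -35.80 dB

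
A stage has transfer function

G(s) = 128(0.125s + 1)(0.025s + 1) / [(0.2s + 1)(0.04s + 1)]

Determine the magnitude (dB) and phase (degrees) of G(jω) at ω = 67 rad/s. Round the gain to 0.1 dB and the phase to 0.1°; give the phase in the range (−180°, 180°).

At ω = 67 rad/s:
zero (1 + j67·0.125) = 1 + j8.375 → |·| ≈ 8.4345, ∠ ≈ 83.19°
zero (1 + j67·0.025) = 1 + j1.675 → |·| ≈ 1.9508, ∠ ≈ 59.16°
pole (1 + j67·0.2) = 1 + j13.4 → |·| ≈ 13.437, ∠ ≈ 85.73°
pole (1 + j67·0.04) = 1 + j2.68 → |·| ≈ 2.8605, ∠ ≈ 69.54°
|G| = 128 · 8.4345 · 1.9508 / (13.437 · 2.8605) ≈ 54.795
Gain = 20 log₁₀(54.795) ≈ 34.77 dB
∠G = (83.19° + 59.16°) − (85.73° + 69.54°) = -12.92°

34.8 dB, -12.9°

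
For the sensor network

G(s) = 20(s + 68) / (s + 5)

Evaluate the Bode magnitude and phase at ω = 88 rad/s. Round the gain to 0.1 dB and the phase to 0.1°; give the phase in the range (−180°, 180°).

At s = jω = j88:
zero (s+68): 68 + j88 → |·| = √(68²+88²) = √12368 ≈ 111.21, ∠ = arctan(88/68) ≈ 52.31°
pole (s+5): 5 + j88 → |·| = √(5²+88²) = √7769 ≈ 88.142, ∠ = arctan(88/5) ≈ 86.75°
|G| = 20 · 111.21 / 88.142 ≈ 25.234
Gain = 20 log₁₀(25.234) ≈ 28.04 dB
∠G = 52.31° − 86.75° = -34.44°

28.0 dB, -34.4°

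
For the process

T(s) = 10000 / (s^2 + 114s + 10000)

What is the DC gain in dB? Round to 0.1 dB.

T(0) = 10000 / 10000 = 1
20 log₁₀(1) ≈ 0.00 dB

0.0 dB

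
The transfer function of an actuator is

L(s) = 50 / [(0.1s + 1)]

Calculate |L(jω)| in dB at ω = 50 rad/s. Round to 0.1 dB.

At ω = 50 rad/s:
pole (1 + j50·0.1) = 1 + j5 → |·| ≈ 5.099, ∠ ≈ 78.69°
|L| = 50 · 1 / (5.099) ≈ 9.8058
Gain = 20 log₁₀(9.8058) ≈ 19.83 dB

19.8 dB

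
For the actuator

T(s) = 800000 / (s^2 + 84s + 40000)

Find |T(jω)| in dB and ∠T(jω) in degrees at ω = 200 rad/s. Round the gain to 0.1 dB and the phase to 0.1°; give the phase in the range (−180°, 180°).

At s = jω = j200:
quadratic: (j200)² + 84·j200 + 40000 = 0 + j16800 → |·| ≈ 16800, ∠ ≈ 90.00°
|T| = 800000 / 16800 ≈ 47.619
Gain = 20 log₁₀(47.619) ≈ 33.56 dB
∠T = 0.00° − 90.00° = -90.00°

33.6 dB, -90.0°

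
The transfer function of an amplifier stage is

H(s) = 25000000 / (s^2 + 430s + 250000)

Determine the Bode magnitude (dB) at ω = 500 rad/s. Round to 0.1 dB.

41.3 dB

At s = jω = j500:
quadratic: (j500)² + 430·j500 + 250000 = 0 + j215000 → |·| ≈ 2.15e+05, ∠ ≈ 90.00°
|H| = 25000000 / 2.15e+05 ≈ 116.28
Gain = 20 log₁₀(116.28) ≈ 41.31 dB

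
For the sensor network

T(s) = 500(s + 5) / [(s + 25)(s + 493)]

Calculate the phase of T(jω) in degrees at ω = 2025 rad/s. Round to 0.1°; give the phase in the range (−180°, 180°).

At s = jω = j2025:
zero (s+5): 5 + j2025 → |·| = √(5²+2025²) = √4100650 ≈ 2025, ∠ = arctan(2025/5) ≈ 89.86°
pole (s+25): 25 + j2025 → |·| = √(25²+2025²) = √4101250 ≈ 2025.2, ∠ = arctan(2025/25) ≈ 89.29°
pole (s+493): 493 + j2025 → |·| = √(493²+2025²) = √4343674 ≈ 2084.1, ∠ = arctan(2025/493) ≈ 76.32°
∠T = 89.86° − 165.61° = -75.75°

-75.8°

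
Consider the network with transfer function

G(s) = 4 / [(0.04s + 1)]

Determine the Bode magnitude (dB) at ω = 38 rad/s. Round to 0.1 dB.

At ω = 38 rad/s:
pole (1 + j38·0.04) = 1 + j1.52 → |·| ≈ 1.8195, ∠ ≈ 56.66°
|G| = 4 · 1 / (1.8195) ≈ 2.1984
Gain = 20 log₁₀(2.1984) ≈ 6.84 dB

6.8 dB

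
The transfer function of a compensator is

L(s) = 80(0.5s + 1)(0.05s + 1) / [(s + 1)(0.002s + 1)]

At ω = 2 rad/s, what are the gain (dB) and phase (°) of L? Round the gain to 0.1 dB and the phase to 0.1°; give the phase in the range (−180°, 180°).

34.1 dB, -13.0°

At ω = 2 rad/s:
zero (1 + j2·0.5) = 1 + j1 → |·| ≈ 1.4142, ∠ ≈ 45.00°
zero (1 + j2·0.05) = 1 + j0.1 → |·| ≈ 1.005, ∠ ≈ 5.71°
pole (1 + j2·1) = 1 + j2 → |·| ≈ 2.2361, ∠ ≈ 63.43°
pole (1 + j2·0.002) = 1 + j0.004 → |·| ≈ 1, ∠ ≈ 0.23°
|L| = 80 · 1.4142 · 1.005 / (2.2361 · 1) ≈ 50.848
Gain = 20 log₁₀(50.848) ≈ 34.13 dB
∠L = (45.00° + 5.71°) − (63.43° + 0.23°) = -12.95°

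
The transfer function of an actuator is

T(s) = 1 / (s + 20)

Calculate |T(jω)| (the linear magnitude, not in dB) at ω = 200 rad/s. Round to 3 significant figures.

Substitute s = j200:
Numerator: 1 = 1 + j0
Denominator: (j200) + 20 = 20 + j200
|N| = √(1² + 0²) ≈ 1, ∠N ≈ 0.00°
|D| = √(20² + 200²) ≈ 201, ∠D ≈ 84.29°
|T| = 1 / 201 ≈ 0.0049751

0.00498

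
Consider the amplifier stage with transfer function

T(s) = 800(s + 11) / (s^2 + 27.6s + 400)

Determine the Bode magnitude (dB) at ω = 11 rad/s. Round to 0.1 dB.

29.6 dB

At s = jω = j11:
zero (s+11): 11 + j11 → |·| = √(11²+11²) = √242 ≈ 15.556, ∠ = arctan(11/11) ≈ 45.00°
quadratic: (j11)² + 27.6·j11 + 400 = 279 + j303.6 → |·| ≈ 412.33, ∠ ≈ 47.42°
|T| = 800 · 15.556 / 412.33 ≈ 30.182
Gain = 20 log₁₀(30.182) ≈ 29.59 dB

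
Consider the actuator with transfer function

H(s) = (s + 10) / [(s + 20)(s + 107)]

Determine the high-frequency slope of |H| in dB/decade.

-20 dB/decade

Each pole contributes −20 dB/decade at high frequency; each zero contributes +20 dB/decade.
Net: 1 zero(s) − 2 pole(s) → -20 dB/decade.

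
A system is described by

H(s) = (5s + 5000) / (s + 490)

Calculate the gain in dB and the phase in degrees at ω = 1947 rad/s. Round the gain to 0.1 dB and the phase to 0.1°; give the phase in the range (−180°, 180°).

Substitute s = j1947:
Numerator: 5(j1947) + 5000 = 5000 + j9735
Denominator: (j1947) + 490 = 490 + j1947
|N| = √(5000² + 9735²) ≈ 10944, ∠N ≈ 62.81°
|D| = √(490² + 1947²) ≈ 2007.7, ∠D ≈ 75.87°
|H| = 10944 / 2007.7 ≈ 5.451
Gain = 20 log₁₀(5.451) ≈ 14.73 dB
∠H = 62.81° − 75.87° = -13.06°

14.7 dB, -13.1°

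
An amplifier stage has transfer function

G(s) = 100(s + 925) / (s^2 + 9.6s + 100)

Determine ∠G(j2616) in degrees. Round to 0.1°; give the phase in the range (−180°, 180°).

-109.3°

At s = jω = j2616:
zero (s+925): 925 + j2616 → |·| = √(925²+2616²) = √7699081 ≈ 2774.7, ∠ = arctan(2616/925) ≈ 70.53°
quadratic: (j2616)² + 9.6·j2616 + 100 = -6843356 + j25113.6 → |·| ≈ 6.8434e+06, ∠ ≈ 179.79°
∠G = 70.53° − 179.79° = -109.26°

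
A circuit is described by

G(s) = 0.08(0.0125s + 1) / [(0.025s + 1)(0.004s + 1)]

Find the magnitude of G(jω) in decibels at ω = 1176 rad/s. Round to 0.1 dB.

At ω = 1176 rad/s:
zero (1 + j1176·0.0125) = 1 + j14.7 → |·| ≈ 14.734, ∠ ≈ 86.11°
pole (1 + j1176·0.025) = 1 + j29.4 → |·| ≈ 29.417, ∠ ≈ 88.05°
pole (1 + j1176·0.004) = 1 + j4.704 → |·| ≈ 4.8091, ∠ ≈ 78.00°
|G| = 0.08 · 14.734 / (29.417 · 4.8091) ≈ 0.008332
Gain = 20 log₁₀(0.008332) ≈ -41.59 dB

-41.6 dB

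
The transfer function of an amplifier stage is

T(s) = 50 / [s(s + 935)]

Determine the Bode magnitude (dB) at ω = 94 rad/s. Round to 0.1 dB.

-64.9 dB

At s = jω = j94:
pole (s+935): 935 + j94 → |·| = √(935²+94²) = √883061 ≈ 939.71, ∠ = arctan(94/935) ≈ 5.74°
pole at origin: |s| = 94, ∠ = 90.00° (in denominator)
|T| = 50 / 88333 ≈ 0.00056604
Gain = 20 log₁₀(0.00056604) ≈ -64.94 dB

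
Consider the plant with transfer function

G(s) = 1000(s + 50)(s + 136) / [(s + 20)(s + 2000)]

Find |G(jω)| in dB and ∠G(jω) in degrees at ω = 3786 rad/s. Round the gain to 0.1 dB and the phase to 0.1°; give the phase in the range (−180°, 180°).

58.9 dB, 25.3°

At s = jω = j3786:
zero (s+50): 50 + j3786 → |·| = √(50²+3786²) = √14336296 ≈ 3786.3, ∠ = arctan(3786/50) ≈ 89.24°
zero (s+136): 136 + j3786 → |·| = √(136²+3786²) = √14352292 ≈ 3788.4, ∠ = arctan(3786/136) ≈ 87.94°
pole (s+20): 20 + j3786 → |·| = √(20²+3786²) = √14334196 ≈ 3786.1, ∠ = arctan(3786/20) ≈ 89.70°
pole (s+2000): 2000 + j3786 → |·| = √(2000²+3786²) = √18333796 ≈ 4281.8, ∠ = arctan(3786/2000) ≈ 62.15°
|G| = 1000 · 1.4344e+07 / 1.6211e+07 ≈ 884.83
Gain = 20 log₁₀(884.83) ≈ 58.94 dB
∠G = 177.18° − 151.85° = 25.33°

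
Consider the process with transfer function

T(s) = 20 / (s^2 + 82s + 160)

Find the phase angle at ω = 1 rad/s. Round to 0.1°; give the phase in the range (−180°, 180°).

-27.3°

Substitute s = j1:
Numerator: 20 = 20 + j0
Denominator: (j1)^2 + 82(j1) + 160 = 159 + j82
|N| = √(20² + 0²) ≈ 20, ∠N ≈ 0.00°
|D| = √(159² + 82²) ≈ 178.9, ∠D ≈ 27.28°
∠T = 0.00° − 27.28° = -27.28°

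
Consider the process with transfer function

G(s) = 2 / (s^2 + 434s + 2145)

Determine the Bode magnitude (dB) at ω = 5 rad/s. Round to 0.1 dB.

Substitute s = j5:
Numerator: 2 = 2 + j0
Denominator: (j5)^2 + 434(j5) + 2145 = 2120 + j2170
|N| = √(2² + 0²) ≈ 2, ∠N ≈ 0.00°
|D| = √(2120² + 2170²) ≈ 3033.7, ∠D ≈ 45.67°
|G| = 2 / 3033.7 ≈ 0.00065926
Gain = 20 log₁₀(0.00065926) ≈ -63.62 dB

-63.6 dB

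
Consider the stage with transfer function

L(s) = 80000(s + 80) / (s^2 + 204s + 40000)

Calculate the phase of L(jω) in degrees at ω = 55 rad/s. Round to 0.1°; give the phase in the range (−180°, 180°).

17.6°

At s = jω = j55:
zero (s+80): 80 + j55 → |·| = √(80²+55²) = √9425 ≈ 97.082, ∠ = arctan(55/80) ≈ 34.51°
quadratic: (j55)² + 204·j55 + 40000 = 36975 + j11220 → |·| ≈ 38640, ∠ ≈ 16.88°
∠L = 34.51° − 16.88° = 17.63°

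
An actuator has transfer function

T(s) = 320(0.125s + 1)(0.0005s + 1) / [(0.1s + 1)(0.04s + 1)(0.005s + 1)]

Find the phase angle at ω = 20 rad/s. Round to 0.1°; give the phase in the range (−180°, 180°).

-39.0°

At ω = 20 rad/s:
zero (1 + j20·0.125) = 1 + j2.5 → |·| ≈ 2.6926, ∠ ≈ 68.20°
zero (1 + j20·0.0005) = 1 + j0.01 → |·| ≈ 1, ∠ ≈ 0.57°
pole (1 + j20·0.1) = 1 + j2 → |·| ≈ 2.2361, ∠ ≈ 63.43°
pole (1 + j20·0.04) = 1 + j0.8 → |·| ≈ 1.2806, ∠ ≈ 38.66°
pole (1 + j20·0.005) = 1 + j0.1 → |·| ≈ 1.005, ∠ ≈ 5.71°
∠T = (68.20° + 0.57°) − (63.43° + 38.66° + 5.71°) = -39.03°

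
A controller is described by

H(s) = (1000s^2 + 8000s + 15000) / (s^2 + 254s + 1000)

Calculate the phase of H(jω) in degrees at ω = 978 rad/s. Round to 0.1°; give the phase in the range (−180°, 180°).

14.1°

Substitute s = j978:
Numerator: 1000(j978)^2 + 8000(j978) + 15000 = -956469000 + j7824000
Denominator: (j978)^2 + 254(j978) + 1000 = -955484 + j248412
|N| = √(956469000² + 7824000²) ≈ 9.565e+08, ∠N ≈ 179.53°
|D| = √(955484² + 248412²) ≈ 9.8725e+05, ∠D ≈ 165.43°
∠H = 179.53° − 165.43° = 14.10°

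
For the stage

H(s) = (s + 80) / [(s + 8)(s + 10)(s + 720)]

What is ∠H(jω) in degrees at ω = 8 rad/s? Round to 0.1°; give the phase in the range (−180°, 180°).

-78.6°

At s = jω = j8:
zero (s+80): 80 + j8 → |·| = √(80²+8²) = √6464 ≈ 80.399, ∠ = arctan(8/80) ≈ 5.71°
pole (s+8): 8 + j8 → |·| = √(8²+8²) = √128 ≈ 11.314, ∠ = arctan(8/8) ≈ 45.00°
pole (s+10): 10 + j8 → |·| = √(10²+8²) = √164 ≈ 12.806, ∠ = arctan(8/10) ≈ 38.66°
pole (s+720): 720 + j8 → |·| = √(720²+8²) = √518464 ≈ 720.04, ∠ = arctan(8/720) ≈ 0.64°
∠H = 5.71° − 84.30° = -78.59°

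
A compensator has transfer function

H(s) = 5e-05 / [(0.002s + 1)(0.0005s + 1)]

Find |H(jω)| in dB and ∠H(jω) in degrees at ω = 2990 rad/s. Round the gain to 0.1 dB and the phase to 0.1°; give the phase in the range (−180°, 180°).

At ω = 2990 rad/s:
pole (1 + j2990·0.002) = 1 + j5.98 → |·| ≈ 6.063, ∠ ≈ 80.51°
pole (1 + j2990·0.0005) = 1 + j1.495 → |·| ≈ 1.7986, ∠ ≈ 56.22°
|H| = 5e-05 · 1 / (6.063 · 1.7986) ≈ 4.5851e-06
Gain = 20 log₁₀(4.5851e-06) ≈ -106.77 dB
∠H = (0°) − (80.51° + 56.22°) = -136.73°

-106.8 dB, -136.7°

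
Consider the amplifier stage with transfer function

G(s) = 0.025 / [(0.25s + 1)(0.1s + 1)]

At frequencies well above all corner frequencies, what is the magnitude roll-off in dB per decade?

-40 dB/decade

Each pole contributes −20 dB/decade at high frequency; each zero contributes +20 dB/decade.
Net: 0 zero(s) − 2 pole(s) → -40 dB/decade.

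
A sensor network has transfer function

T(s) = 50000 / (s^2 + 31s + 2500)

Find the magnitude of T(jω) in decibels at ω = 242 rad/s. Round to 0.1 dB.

-1.1 dB

At s = jω = j242:
quadratic: (j242)² + 31·j242 + 2500 = -56064 + j7502 → |·| ≈ 56564, ∠ ≈ 172.38°
|T| = 50000 / 56564 ≈ 0.88395
Gain = 20 log₁₀(0.88395) ≈ -1.07 dB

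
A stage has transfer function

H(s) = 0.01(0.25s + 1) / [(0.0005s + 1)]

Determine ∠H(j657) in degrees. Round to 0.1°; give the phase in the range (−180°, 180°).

71.5°

At ω = 657 rad/s:
zero (1 + j657·0.25) = 1 + j164.25 → |·| ≈ 164.25, ∠ ≈ 89.65°
pole (1 + j657·0.0005) = 1 + j0.3285 → |·| ≈ 1.0526, ∠ ≈ 18.19°
∠H = (89.65°) − (18.19°) = 71.46°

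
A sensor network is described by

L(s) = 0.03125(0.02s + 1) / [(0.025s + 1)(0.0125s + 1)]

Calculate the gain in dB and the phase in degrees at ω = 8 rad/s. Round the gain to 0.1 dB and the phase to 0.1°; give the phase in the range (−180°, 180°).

-30.2 dB, -7.9°

At ω = 8 rad/s:
zero (1 + j8·0.02) = 1 + j0.16 → |·| ≈ 1.0127, ∠ ≈ 9.09°
pole (1 + j8·0.025) = 1 + j0.2 → |·| ≈ 1.0198, ∠ ≈ 11.31°
pole (1 + j8·0.0125) = 1 + j0.1 → |·| ≈ 1.005, ∠ ≈ 5.71°
|L| = 0.03125 · 1.0127 / (1.0198 · 1.005) ≈ 0.030878
Gain = 20 log₁₀(0.030878) ≈ -30.21 dB
∠L = (9.09°) − (11.31° + 5.71°) = -7.93°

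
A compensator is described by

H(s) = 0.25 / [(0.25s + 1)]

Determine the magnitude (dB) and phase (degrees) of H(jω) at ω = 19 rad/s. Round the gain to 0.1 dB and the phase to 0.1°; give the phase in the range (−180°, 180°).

At ω = 19 rad/s:
pole (1 + j19·0.25) = 1 + j4.75 → |·| ≈ 4.8541, ∠ ≈ 78.11°
|H| = 0.25 · 1 / (4.8541) ≈ 0.051503
Gain = 20 log₁₀(0.051503) ≈ -25.76 dB
∠H = (0°) − (78.11°) = -78.11°

-25.8 dB, -78.1°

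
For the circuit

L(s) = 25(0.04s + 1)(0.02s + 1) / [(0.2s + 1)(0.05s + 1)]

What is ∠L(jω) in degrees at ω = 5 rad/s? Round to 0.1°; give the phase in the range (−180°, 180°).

-42.0°

At ω = 5 rad/s:
zero (1 + j5·0.04) = 1 + j0.2 → |·| ≈ 1.0198, ∠ ≈ 11.31°
zero (1 + j5·0.02) = 1 + j0.1 → |·| ≈ 1.005, ∠ ≈ 5.71°
pole (1 + j5·0.2) = 1 + j1 → |·| ≈ 1.4142, ∠ ≈ 45.00°
pole (1 + j5·0.05) = 1 + j0.25 → |·| ≈ 1.0308, ∠ ≈ 14.04°
∠L = (11.31° + 5.71°) − (45.00° + 14.04°) = -42.02°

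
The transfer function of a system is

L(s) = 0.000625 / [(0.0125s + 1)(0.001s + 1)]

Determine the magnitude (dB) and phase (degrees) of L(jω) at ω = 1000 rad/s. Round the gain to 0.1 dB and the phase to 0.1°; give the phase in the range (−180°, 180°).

-89.1 dB, -130.4°

At ω = 1000 rad/s:
pole (1 + j1000·0.0125) = 1 + j12.5 → |·| ≈ 12.54, ∠ ≈ 85.43°
pole (1 + j1000·0.001) = 1 + j1 → |·| ≈ 1.4142, ∠ ≈ 45.00°
|L| = 0.000625 · 1 / (12.54 · 1.4142) ≈ 3.5243e-05
Gain = 20 log₁₀(3.5243e-05) ≈ -89.06 dB
∠L = (0°) − (85.43° + 45.00°) = -130.43°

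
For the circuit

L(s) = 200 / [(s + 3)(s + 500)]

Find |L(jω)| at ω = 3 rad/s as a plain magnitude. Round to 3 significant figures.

0.0943

At s = jω = j3:
pole (s+3): 3 + j3 → |·| = √(3²+3²) = √18 ≈ 4.2426, ∠ = arctan(3/3) ≈ 45.00°
pole (s+500): 500 + j3 → |·| = √(500²+3²) = √250009 ≈ 500.01, ∠ = arctan(3/500) ≈ 0.34°
|L| = 200 / 2121.3 ≈ 0.094282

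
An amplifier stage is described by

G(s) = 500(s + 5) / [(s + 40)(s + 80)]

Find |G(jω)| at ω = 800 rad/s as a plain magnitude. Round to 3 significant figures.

At s = jω = j800:
zero (s+5): 5 + j800 → |·| = √(5²+800²) = √640025 ≈ 800.02, ∠ = arctan(800/5) ≈ 89.64°
pole (s+40): 40 + j800 → |·| = √(40²+800²) = √641600 ≈ 801, ∠ = arctan(800/40) ≈ 87.14°
pole (s+80): 80 + j800 → |·| = √(80²+800²) = √646400 ≈ 803.99, ∠ = arctan(800/80) ≈ 84.29°
|G| = 500 · 800.02 / 6.44e+05 ≈ 0.62113

0.621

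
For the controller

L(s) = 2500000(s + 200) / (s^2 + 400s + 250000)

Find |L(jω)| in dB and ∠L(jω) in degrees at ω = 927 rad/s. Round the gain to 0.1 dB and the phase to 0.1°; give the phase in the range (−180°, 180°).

70.4 dB, -70.9°

At s = jω = j927:
zero (s+200): 200 + j927 → |·| = √(200²+927²) = √899329 ≈ 948.33, ∠ = arctan(927/200) ≈ 77.83°
quadratic: (j927)² + 400·j927 + 250000 = -609329 + j370800 → |·| ≈ 7.1328e+05, ∠ ≈ 148.68°
|L| = 2500000 · 948.33 / 7.1328e+05 ≈ 3323.8
Gain = 20 log₁₀(3323.8) ≈ 70.43 dB
∠L = 77.83° − 148.68° = -70.85°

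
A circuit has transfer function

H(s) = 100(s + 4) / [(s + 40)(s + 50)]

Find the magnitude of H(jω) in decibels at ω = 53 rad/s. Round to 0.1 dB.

At s = jω = j53:
zero (s+4): 4 + j53 → |·| = √(4²+53²) = √2825 ≈ 53.151, ∠ = arctan(53/4) ≈ 85.68°
pole (s+40): 40 + j53 → |·| = √(40²+53²) = √4409 ≈ 66.4, ∠ = arctan(53/40) ≈ 52.96°
pole (s+50): 50 + j53 → |·| = √(50²+53²) = √5309 ≈ 72.863, ∠ = arctan(53/50) ≈ 46.67°
|H| = 100 · 53.151 / 4838.1 ≈ 1.0986
Gain = 20 log₁₀(1.0986) ≈ 0.82 dB

0.8 dB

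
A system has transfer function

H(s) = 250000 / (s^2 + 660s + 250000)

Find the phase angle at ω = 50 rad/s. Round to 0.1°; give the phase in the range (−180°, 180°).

-7.6°

At s = jω = j50:
quadratic: (j50)² + 660·j50 + 250000 = 247500 + j33000 → |·| ≈ 2.4969e+05, ∠ ≈ 7.59°
∠H = 0.00° − 7.59° = -7.59°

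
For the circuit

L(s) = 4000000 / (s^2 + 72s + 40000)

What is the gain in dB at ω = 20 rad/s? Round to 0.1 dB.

40.1 dB

At s = jω = j20:
quadratic: (j20)² + 72·j20 + 40000 = 39600 + j1440 → |·| ≈ 39626, ∠ ≈ 2.08°
|L| = 4000000 / 39626 ≈ 100.94
Gain = 20 log₁₀(100.94) ≈ 40.08 dB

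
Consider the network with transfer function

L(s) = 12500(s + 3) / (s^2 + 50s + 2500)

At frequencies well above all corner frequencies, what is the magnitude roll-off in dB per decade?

-20 dB/decade

Each pole contributes −20 dB/decade at high frequency; each zero contributes +20 dB/decade.
Net: 1 zero(s) − 2 pole(s) → -20 dB/decade.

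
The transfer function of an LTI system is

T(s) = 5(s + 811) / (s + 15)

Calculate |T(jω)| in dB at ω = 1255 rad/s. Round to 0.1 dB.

15.5 dB

At s = jω = j1255:
zero (s+811): 811 + j1255 → |·| = √(811²+1255²) = √2232746 ≈ 1494.2, ∠ = arctan(1255/811) ≈ 57.13°
pole (s+15): 15 + j1255 → |·| = √(15²+1255²) = √1575250 ≈ 1255.1, ∠ = arctan(1255/15) ≈ 89.32°
|T| = 5 · 1494.2 / 1255.1 ≈ 5.9525
Gain = 20 log₁₀(5.9525) ≈ 15.49 dB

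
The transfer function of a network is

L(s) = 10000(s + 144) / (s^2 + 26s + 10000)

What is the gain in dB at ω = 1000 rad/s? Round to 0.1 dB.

At s = jω = j1000:
zero (s+144): 144 + j1000 → |·| = √(144²+1000²) = √1020736 ≈ 1010.3, ∠ = arctan(1000/144) ≈ 81.81°
quadratic: (j1000)² + 26·j1000 + 10000 = -990000 + j26000 → |·| ≈ 9.9034e+05, ∠ ≈ 178.50°
|L| = 10000 · 1010.3 / 9.9034e+05 ≈ 10.202
Gain = 20 log₁₀(10.202) ≈ 20.17 dB

20.2 dB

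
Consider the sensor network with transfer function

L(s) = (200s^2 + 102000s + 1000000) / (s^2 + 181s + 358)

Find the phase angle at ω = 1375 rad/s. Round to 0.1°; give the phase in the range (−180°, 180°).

-12.9°

Substitute s = j1375:
Numerator: 200(j1375)^2 + 102000(j1375) + 1000000 = -377125000 + j140250000
Denominator: (j1375)^2 + 181(j1375) + 358 = -1890267 + j248875
|N| = √(377125000² + 140250000²) ≈ 4.0236e+08, ∠N ≈ 159.60°
|D| = √(1890267² + 248875²) ≈ 1.9066e+06, ∠D ≈ 172.50°
∠L = 159.60° − 172.50° = -12.90°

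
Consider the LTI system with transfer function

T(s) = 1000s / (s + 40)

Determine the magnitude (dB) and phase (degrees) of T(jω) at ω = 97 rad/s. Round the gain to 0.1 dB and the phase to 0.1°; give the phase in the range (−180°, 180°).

59.3 dB, 22.4°

At s = jω = j97:
zero at origin: s = j97 → |·| = 97, ∠ = 90.00°
pole (s+40): 40 + j97 → |·| = √(40²+97²) = √11009 ≈ 104.92, ∠ = arctan(97/40) ≈ 67.59°
|T| = 1000 · 97 / 104.92 ≈ 924.51
Gain = 20 log₁₀(924.51) ≈ 59.32 dB
∠T = 90.00° − 67.59° = 22.41°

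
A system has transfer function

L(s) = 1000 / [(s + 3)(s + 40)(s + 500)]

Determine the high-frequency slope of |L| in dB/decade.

-60 dB/decade

Each pole contributes −20 dB/decade at high frequency; each zero contributes +20 dB/decade.
Net: 0 zero(s) − 3 pole(s) → -60 dB/decade.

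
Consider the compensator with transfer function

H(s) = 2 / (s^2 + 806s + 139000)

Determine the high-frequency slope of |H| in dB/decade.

-40 dB/decade

Each pole contributes −20 dB/decade at high frequency; each zero contributes +20 dB/decade.
Net: 0 zero(s) − 2 pole(s) → -40 dB/decade.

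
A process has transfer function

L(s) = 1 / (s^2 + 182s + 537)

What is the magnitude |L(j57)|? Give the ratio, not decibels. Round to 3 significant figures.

Substitute s = j57:
Numerator: 1 = 1 + j0
Denominator: (j57)^2 + 182(j57) + 537 = -2712 + j10374
|N| = √(1² + 0²) ≈ 1, ∠N ≈ 0.00°
|D| = √(2712² + 10374²) ≈ 10723, ∠D ≈ 104.65°
|L| = 1 / 10723 ≈ 9.3257e-05

9.33e-05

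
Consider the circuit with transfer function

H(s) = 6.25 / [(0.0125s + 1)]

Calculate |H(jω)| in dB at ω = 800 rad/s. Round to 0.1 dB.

-4.1 dB

At ω = 800 rad/s:
pole (1 + j800·0.0125) = 1 + j10 → |·| ≈ 10.05, ∠ ≈ 84.29°
|H| = 6.25 · 1 / (10.05) ≈ 0.62189
Gain = 20 log₁₀(0.62189) ≈ -4.13 dB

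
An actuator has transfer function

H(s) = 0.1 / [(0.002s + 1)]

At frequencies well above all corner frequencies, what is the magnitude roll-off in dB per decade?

-20 dB/decade

Each pole contributes −20 dB/decade at high frequency; each zero contributes +20 dB/decade.
Net: 0 zero(s) − 1 pole(s) → -20 dB/decade.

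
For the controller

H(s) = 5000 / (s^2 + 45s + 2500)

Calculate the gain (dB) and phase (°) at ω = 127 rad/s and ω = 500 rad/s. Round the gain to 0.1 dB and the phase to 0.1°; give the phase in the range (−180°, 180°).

At s = jω = j127:
quadratic: (j127)² + 45·j127 + 2500 = -13629 + j5715 → |·| ≈ 14779, ∠ ≈ 157.25°
|H| = 5000 / 14779 ≈ 0.33832
Gain = 20 log₁₀(0.33832) ≈ -9.41 dB
∠H = 0.00° − 157.25° = -157.25°

At s = jω = j500:
quadratic: (j500)² + 45·j500 + 2500 = -247500 + j22500 → |·| ≈ 2.4852e+05, ∠ ≈ 174.81°
|H| = 5000 / 2.4852e+05 ≈ 0.020119
Gain = 20 log₁₀(0.020119) ≈ -33.93 dB
∠H = 0.00° − 174.81° = -174.81°

ω = 127: -9.4 dB, -157.3°; ω = 500: -33.9 dB, -174.8°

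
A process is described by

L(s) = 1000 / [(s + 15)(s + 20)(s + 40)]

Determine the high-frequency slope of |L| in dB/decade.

-60 dB/decade

Each pole contributes −20 dB/decade at high frequency; each zero contributes +20 dB/decade.
Net: 0 zero(s) − 3 pole(s) → -60 dB/decade.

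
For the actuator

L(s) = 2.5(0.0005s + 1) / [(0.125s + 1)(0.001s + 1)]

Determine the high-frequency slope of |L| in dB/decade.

Each pole contributes −20 dB/decade at high frequency; each zero contributes +20 dB/decade.
Net: 1 zero(s) − 2 pole(s) → -20 dB/decade.

-20 dB/decade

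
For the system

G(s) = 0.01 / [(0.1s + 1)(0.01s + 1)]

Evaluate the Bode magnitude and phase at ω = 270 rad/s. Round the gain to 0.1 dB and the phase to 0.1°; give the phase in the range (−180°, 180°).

At ω = 270 rad/s:
pole (1 + j270·0.1) = 1 + j27 → |·| ≈ 27.019, ∠ ≈ 87.88°
pole (1 + j270·0.01) = 1 + j2.7 → |·| ≈ 2.8792, ∠ ≈ 69.68°
|G| = 0.01 · 1 / (27.019 · 2.8792) ≈ 0.00012855
Gain = 20 log₁₀(0.00012855) ≈ -77.82 dB
∠G = (0°) − (87.88° + 69.68°) = -157.56°

-77.8 dB, -157.6°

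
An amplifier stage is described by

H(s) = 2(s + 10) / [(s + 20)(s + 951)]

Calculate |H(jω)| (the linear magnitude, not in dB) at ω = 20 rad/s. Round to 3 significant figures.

0.00166

At s = jω = j20:
zero (s+10): 10 + j20 → |·| = √(10²+20²) = √500 ≈ 22.361, ∠ = arctan(20/10) ≈ 63.43°
pole (s+20): 20 + j20 → |·| = √(20²+20²) = √800 ≈ 28.284, ∠ = arctan(20/20) ≈ 45.00°
pole (s+951): 951 + j20 → |·| = √(951²+20²) = √904801 ≈ 951.21, ∠ = arctan(20/951) ≈ 1.20°
|H| = 2 · 22.361 / 26904 ≈ 0.0016623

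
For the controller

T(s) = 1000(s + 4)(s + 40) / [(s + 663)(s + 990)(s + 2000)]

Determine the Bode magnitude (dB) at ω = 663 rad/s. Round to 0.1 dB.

At s = jω = j663:
zero (s+4): 4 + j663 → |·| = √(4²+663²) = √439585 ≈ 663.01, ∠ = arctan(663/4) ≈ 89.65°
zero (s+40): 40 + j663 → |·| = √(40²+663²) = √441169 ≈ 664.21, ∠ = arctan(663/40) ≈ 86.55°
pole (s+663): 663 + j663 → |·| = √(663²+663²) = √879138 ≈ 937.62, ∠ = arctan(663/663) ≈ 45.00°
pole (s+990): 990 + j663 → |·| = √(990²+663²) = √1419669 ≈ 1191.5, ∠ = arctan(663/990) ≈ 33.81°
pole (s+2000): 2000 + j663 → |·| = √(2000²+663²) = √4439569 ≈ 2107, ∠ = arctan(663/2000) ≈ 18.34°
|T| = 1000 · 4.4038e+05 / 2.3539e+09 ≈ 0.18709
Gain = 20 log₁₀(0.18709) ≈ -14.56 dB

-14.6 dB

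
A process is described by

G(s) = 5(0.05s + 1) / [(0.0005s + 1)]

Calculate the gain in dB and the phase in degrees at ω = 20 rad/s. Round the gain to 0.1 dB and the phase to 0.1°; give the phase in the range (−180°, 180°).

17.0 dB, 44.4°

At ω = 20 rad/s:
zero (1 + j20·0.05) = 1 + j1 → |·| ≈ 1.4142, ∠ ≈ 45.00°
pole (1 + j20·0.0005) = 1 + j0.01 → |·| ≈ 1, ∠ ≈ 0.57°
|G| = 5 · 1.4142 / (1) ≈ 7.071
Gain = 20 log₁₀(7.071) ≈ 16.99 dB
∠G = (45.00°) − (0.57°) = 44.43°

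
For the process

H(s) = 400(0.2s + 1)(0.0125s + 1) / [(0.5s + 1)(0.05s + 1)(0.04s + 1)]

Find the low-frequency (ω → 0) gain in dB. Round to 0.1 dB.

H(0) = 400 · 1 / 1 = 400
20 log₁₀(400) ≈ 52.04 dB

52.0 dB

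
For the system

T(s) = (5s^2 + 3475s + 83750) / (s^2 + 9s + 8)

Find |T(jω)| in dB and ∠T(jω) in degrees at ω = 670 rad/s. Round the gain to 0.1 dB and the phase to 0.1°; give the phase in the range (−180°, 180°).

17.0 dB, -46.4°

Substitute s = j670:
Numerator: 5(j670)^2 + 3475(j670) + 83750 = -2160750 + j2328250
Denominator: (j670)^2 + 9(j670) + 8 = -448892 + j6030
|N| = √(2160750² + 2328250²) ≈ 3.1764e+06, ∠N ≈ 132.86°
|D| = √(448892² + 6030²) ≈ 4.4893e+05, ∠D ≈ 179.23°
|T| = 3.1764e+06 / 4.4893e+05 ≈ 7.0755
Gain = 20 log₁₀(7.0755) ≈ 17.00 dB
∠T = 132.86° − 179.23° = -46.37°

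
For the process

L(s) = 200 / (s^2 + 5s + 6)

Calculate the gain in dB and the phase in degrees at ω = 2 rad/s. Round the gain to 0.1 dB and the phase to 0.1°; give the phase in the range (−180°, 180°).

Substitute s = j2:
Numerator: 200 = 200 + j0
Denominator: (j2)^2 + 5(j2) + 6 = 2 + j10
|N| = √(200² + 0²) ≈ 200, ∠N ≈ 0.00°
|D| = √(2² + 10²) ≈ 10.198, ∠D ≈ 78.69°
|L| = 200 / 10.198 ≈ 19.612
Gain = 20 log₁₀(19.612) ≈ 25.85 dB
∠L = 0.00° − 78.69° = -78.69°

25.9 dB, -78.7°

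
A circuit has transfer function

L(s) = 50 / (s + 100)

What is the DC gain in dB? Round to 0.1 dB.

-6.0 dB

L(0) = 50 / (100) = 0.5
20 log₁₀(0.5) ≈ -6.02 dB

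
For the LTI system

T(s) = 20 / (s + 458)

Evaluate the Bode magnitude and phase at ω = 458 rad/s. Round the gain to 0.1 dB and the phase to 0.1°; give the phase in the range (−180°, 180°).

At s = jω = j458:
pole (s+458): 458 + j458 → |·| = √(458²+458²) = √419528 ≈ 647.71, ∠ = arctan(458/458) ≈ 45.00°
|T| = 20 / 647.71 ≈ 0.030878
Gain = 20 log₁₀(0.030878) ≈ -30.21 dB
∠T = 0.00° − 45.00° = -45.00°

-30.2 dB, -45.0°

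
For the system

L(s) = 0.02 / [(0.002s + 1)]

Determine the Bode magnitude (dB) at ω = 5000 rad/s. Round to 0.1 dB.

At ω = 5000 rad/s:
pole (1 + j5000·0.002) = 1 + j10 → |·| ≈ 10.05, ∠ ≈ 84.29°
|L| = 0.02 · 1 / (10.05) ≈ 0.00199
Gain = 20 log₁₀(0.00199) ≈ -54.02 dB

-54.0 dB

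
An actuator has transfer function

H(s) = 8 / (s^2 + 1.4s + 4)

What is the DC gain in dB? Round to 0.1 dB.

6.0 dB

H(0) = 8 / 4 = 2
20 log₁₀(2) ≈ 6.02 dB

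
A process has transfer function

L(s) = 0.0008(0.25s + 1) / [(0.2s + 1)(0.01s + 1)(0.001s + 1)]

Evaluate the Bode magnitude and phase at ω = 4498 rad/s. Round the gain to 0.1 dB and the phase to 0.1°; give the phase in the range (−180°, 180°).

-106.3 dB, -166.2°

At ω = 4498 rad/s:
zero (1 + j4498·0.25) = 1 + j1124.5 → |·| ≈ 1124.5, ∠ ≈ 89.95°
pole (1 + j4498·0.2) = 1 + j899.6 → |·| ≈ 899.6, ∠ ≈ 89.94°
pole (1 + j4498·0.01) = 1 + j44.98 → |·| ≈ 44.991, ∠ ≈ 88.73°
pole (1 + j4498·0.001) = 1 + j4.498 → |·| ≈ 4.6078, ∠ ≈ 77.47°
|L| = 0.0008 · 1124.5 / (899.6 · 44.991 · 4.6078) ≈ 4.8237e-06
Gain = 20 log₁₀(4.8237e-06) ≈ -106.33 dB
∠L = (89.95°) − (89.94° + 88.73° + 77.47°) = -166.19°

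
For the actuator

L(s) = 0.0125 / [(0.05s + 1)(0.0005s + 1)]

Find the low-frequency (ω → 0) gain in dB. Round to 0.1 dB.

-38.1 dB

L(0) = 0.0125 · 1 / 1 = 0.0125
20 log₁₀(0.0125) ≈ -38.06 dB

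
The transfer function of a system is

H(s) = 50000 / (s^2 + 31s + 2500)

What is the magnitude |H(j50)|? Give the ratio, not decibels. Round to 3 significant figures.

32.3

At s = jω = j50:
quadratic: (j50)² + 31·j50 + 2500 = 0 + j1550 → |·| ≈ 1550, ∠ ≈ 90.00°
|H| = 50000 / 1550 ≈ 32.258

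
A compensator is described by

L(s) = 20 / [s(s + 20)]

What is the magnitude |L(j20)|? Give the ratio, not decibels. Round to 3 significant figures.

At s = jω = j20:
pole (s+20): 20 + j20 → |·| = √(20²+20²) = √800 ≈ 28.284, ∠ = arctan(20/20) ≈ 45.00°
pole at origin: |s| = 20, ∠ = 90.00° (in denominator)
|L| = 20 / 565.68 ≈ 0.035356

0.0354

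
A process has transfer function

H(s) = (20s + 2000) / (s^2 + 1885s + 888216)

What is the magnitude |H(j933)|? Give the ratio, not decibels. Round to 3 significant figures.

0.0107

Substitute s = j933:
Numerator: 20(j933) + 2000 = 2000 + j18660
Denominator: (j933)^2 + 1885(j933) + 888216 = 17727 + j1758705
|N| = √(2000² + 18660²) ≈ 18767, ∠N ≈ 83.88°
|D| = √(17727² + 1758705²) ≈ 1.7588e+06, ∠D ≈ 89.42°
|H| = 18767 / 1.7588e+06 ≈ 0.01067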